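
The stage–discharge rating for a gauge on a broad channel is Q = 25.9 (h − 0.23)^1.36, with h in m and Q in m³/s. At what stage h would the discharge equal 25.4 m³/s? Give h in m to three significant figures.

h − h₀ = (Q/C)^(1/b) = (25.4/25.9)^(1/1.36) = 0.9858 m
h = 0.23 + 0.9858 = 1.216 m

1.22 m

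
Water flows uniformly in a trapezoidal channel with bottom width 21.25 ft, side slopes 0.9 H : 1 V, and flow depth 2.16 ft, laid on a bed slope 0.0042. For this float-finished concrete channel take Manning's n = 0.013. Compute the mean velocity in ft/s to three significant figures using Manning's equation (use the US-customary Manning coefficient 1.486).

11.2 ft/s

A = (b + z·y)·y = (21.25 + 0.9×2.16)×2.16 = 50.10 ft²
P = b + 2y√(1+z²) = 21.25 + 2×2.16×√(1+0.9²) = 27.06 ft
R = A/P = 50.10/27.06 = 1.851 ft
Q = (1.486/n)·A·R^(2/3)·S^(1/2) = (1.486/0.013) × 50.10 × 1.851^(2/3) × 0.0042^(1/2) = 559.6 ft³/s
V = Q/A = 559.6/50.10 = 11.17 ft/s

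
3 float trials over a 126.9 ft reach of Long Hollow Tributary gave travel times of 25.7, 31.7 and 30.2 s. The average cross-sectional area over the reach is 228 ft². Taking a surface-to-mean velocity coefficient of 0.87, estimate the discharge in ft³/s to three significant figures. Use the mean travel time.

t̄ = (25.7 + 31.7 + 30.2) / 3 = 29.2 s
v_surface = L / t̄ = 126.9 / 29.2 = 4.346 ft/s
v_mean = 0.87 × 4.346 = 3.781 ft/s
Q = A × v_mean = 228 × 3.781 = 862.1 ft³/s

862 ft³/s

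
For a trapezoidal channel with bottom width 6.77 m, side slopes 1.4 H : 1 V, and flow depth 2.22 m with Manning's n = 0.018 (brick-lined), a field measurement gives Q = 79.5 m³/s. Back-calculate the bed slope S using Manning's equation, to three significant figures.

A = (b + z·y)·y = (6.77 + 1.4×2.22)×2.22 = 21.93 m²
P = b + 2y√(1+z²) = 6.77 + 2×2.22×√(1+1.4²) = 14.41 m
R = A/P = 21.93/14.41 = 1.522 m
S = (Q·n / (1·A·R^(2/3)))² = (79.5×0.018 / (1×21.93×1.323))² = 0.002432

0.00243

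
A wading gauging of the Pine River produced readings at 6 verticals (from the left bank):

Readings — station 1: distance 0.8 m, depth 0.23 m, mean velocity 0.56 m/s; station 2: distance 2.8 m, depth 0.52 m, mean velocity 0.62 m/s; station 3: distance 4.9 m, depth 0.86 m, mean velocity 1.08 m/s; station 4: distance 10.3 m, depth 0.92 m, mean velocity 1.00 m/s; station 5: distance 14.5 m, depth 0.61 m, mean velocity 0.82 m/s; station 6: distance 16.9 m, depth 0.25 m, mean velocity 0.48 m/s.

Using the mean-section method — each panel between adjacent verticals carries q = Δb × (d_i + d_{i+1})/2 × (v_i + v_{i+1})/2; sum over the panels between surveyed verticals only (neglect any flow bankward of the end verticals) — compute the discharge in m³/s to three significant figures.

10.3 m³/s

Panel 1-2: Δb = 2 m, d̄ = (0.23+0.52)/2 = 0.375, v̄ = (0.56+0.62)/2 = 0.59 → q = 2×0.375×0.59 = 0.4425 m³/s
Panel 2-3: Δb = 2.1 m, d̄ = (0.52+0.86)/2 = 0.69, v̄ = (0.62+1.08)/2 = 0.85 → q = 2.1×0.69×0.85 = 1.232 m³/s
Panel 3-4: Δb = 5.4 m, d̄ = (0.86+0.92)/2 = 0.89, v̄ = (1.08+1.00)/2 = 1.04 → q = 5.4×0.89×1.04 = 4.998 m³/s
Panel 4-5: Δb = 4.2 m, d̄ = (0.92+0.61)/2 = 0.765, v̄ = (1.00+0.82)/2 = 0.91 → q = 4.2×0.765×0.91 = 2.924 m³/s
Panel 5-6: Δb = 2.4 m, d̄ = (0.61+0.25)/2 = 0.43, v̄ = (0.82+0.48)/2 = 0.65 → q = 2.4×0.43×0.65 = 0.6708 m³/s
Q = Σ q = 10.27 m³/s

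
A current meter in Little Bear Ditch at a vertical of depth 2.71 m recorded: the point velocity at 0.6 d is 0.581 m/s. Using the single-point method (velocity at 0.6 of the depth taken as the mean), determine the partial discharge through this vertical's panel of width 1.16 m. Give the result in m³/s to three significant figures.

1.83 m³/s

v̄ = v₀.₆ = 0.581 m/s
q = v̄ × d × w = 0.5810 × 2.71 × 1.16 = 1.826 m³/s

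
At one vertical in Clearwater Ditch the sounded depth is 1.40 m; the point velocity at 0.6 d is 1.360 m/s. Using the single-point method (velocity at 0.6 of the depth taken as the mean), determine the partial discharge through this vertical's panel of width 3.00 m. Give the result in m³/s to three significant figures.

v̄ = v₀.₆ = 1.360 m/s
q = v̄ × d × w = 1.360 × 1.40 × 3.00 = 5.712 m³/s

5.71 m³/s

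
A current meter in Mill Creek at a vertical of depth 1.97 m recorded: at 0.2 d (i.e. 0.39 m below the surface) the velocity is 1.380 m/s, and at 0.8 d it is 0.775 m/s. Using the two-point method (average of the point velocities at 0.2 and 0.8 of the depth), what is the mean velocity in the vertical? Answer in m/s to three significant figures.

1.08 m/s

v̄ = (1.380 + 0.775) / 2 = 1.078 m/s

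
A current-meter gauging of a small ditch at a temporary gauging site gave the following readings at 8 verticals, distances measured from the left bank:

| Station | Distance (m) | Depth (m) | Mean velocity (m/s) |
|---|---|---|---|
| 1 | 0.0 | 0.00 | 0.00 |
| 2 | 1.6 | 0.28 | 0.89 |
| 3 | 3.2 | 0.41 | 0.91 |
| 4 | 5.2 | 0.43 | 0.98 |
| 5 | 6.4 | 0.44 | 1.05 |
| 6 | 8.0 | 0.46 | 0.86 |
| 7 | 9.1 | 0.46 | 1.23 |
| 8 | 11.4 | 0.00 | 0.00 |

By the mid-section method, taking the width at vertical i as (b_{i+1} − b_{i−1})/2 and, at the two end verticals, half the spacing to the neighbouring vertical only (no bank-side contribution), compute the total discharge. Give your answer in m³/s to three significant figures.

w_2 = (3.2 − 0.0)/2 = 1.6 m; q_2 = 0.89 × 0.28 × 1.6 = 0.3987 m³/s
w_3 = (5.2 − 1.6)/2 = 1.8 m; q_3 = 0.91 × 0.41 × 1.8 = 0.6716 m³/s
w_4 = (6.4 − 3.2)/2 = 1.6 m; q_4 = 0.98 × 0.43 × 1.6 = 0.6742 m³/s
w_5 = (8.0 − 5.2)/2 = 1.4 m; q_5 = 1.05 × 0.44 × 1.4 = 0.6468 m³/s
w_6 = (9.1 − 6.4)/2 = 1.35 m; q_6 = 0.86 × 0.46 × 1.35 = 0.5341 m³/s
w_7 = (11.4 − 8.0)/2 = 1.7 m; q_7 = 1.23 × 0.46 × 1.7 = 0.9619 m³/s
Stations 1, 8 contribute zero (depth or velocity is 0).
Q = Σ qᵢ = 3.887 m³/s

3.89 m³/s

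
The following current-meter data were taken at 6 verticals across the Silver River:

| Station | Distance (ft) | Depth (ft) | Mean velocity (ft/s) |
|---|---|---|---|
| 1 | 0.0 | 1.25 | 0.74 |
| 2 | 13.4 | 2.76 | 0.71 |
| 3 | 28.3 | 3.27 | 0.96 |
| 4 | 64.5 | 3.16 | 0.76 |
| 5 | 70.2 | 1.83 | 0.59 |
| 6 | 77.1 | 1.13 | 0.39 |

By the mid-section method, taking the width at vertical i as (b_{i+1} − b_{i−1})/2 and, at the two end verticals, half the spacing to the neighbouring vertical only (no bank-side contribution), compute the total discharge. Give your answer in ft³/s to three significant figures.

w_1 = (13.4 − 0.0)/2 = 6.7 ft; q_1 = 0.74 × 1.25 × 6.7 = 6.198 ft³/s
w_2 = (28.3 − 0.0)/2 = 14.15 ft; q_2 = 0.71 × 2.76 × 14.15 = 27.73 ft³/s
w_3 = (64.5 − 13.4)/2 = 25.55 ft; q_3 = 0.96 × 3.27 × 25.55 = 80.21 ft³/s
w_4 = (70.2 − 28.3)/2 = 20.95 ft; q_4 = 0.76 × 3.16 × 20.95 = 50.31 ft³/s
w_5 = (77.1 − 64.5)/2 = 6.3 ft; q_5 = 0.59 × 1.83 × 6.3 = 6.802 ft³/s
w_6 = (77.1 − 70.2)/2 = 3.45 ft; q_6 = 0.39 × 1.13 × 3.45 = 1.520 ft³/s
Q = Σ qᵢ = 172.8 ft³/s

173 ft³/s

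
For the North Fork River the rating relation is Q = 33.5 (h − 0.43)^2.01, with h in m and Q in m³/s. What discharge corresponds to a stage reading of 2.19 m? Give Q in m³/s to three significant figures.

Q = 33.5 × (2.19 − 0.43)^2.01 = 33.5 × 1.76^2.01 = 104.4 m³/s

104 m³/s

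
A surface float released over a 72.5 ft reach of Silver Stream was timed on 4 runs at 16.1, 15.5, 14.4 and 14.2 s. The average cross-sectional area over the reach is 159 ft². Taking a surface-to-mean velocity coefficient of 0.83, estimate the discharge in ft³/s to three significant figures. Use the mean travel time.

t̄ = (16.1 + 15.5 + 14.4 + 14.2) / 4 = 15.05 s
v_surface = L / t̄ = 72.5 / 15.05 = 4.817 ft/s
v_mean = 0.83 × 4.817 = 3.998 ft/s
Q = A × v_mean = 159 × 3.998 = 635.7 ft³/s

636 ft³/s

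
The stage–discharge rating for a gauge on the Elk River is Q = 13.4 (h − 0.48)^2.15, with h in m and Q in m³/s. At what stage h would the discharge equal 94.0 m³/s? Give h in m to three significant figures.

2.95 m

h − h₀ = (Q/C)^(1/b) = (94.0/13.4)^(1/2.15) = 2.475 m
h = 0.48 + 2.475 = 2.955 m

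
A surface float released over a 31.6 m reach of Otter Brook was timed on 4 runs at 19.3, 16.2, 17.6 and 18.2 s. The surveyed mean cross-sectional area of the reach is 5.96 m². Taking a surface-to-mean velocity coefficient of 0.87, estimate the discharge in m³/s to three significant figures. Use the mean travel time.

9.19 m³/s

t̄ = (19.3 + 16.2 + 17.6 + 18.2) / 4 = 17.825 s
v_surface = L / t̄ = 31.6 / 17.825 = 1.773 m/s
v_mean = 0.87 × 1.773 = 1.542 m/s
Q = A × v_mean = 5.96 × 1.542 = 9.192 m³/s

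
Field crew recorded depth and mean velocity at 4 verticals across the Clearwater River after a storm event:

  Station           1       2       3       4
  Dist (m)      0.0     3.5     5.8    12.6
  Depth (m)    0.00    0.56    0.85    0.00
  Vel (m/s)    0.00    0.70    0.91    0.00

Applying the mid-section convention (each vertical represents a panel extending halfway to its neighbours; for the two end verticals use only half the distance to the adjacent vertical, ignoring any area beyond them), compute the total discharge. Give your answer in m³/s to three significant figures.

w_2 = (5.8 − 0.0)/2 = 2.9 m; q_2 = 0.70 × 0.56 × 2.9 = 1.137 m³/s
w_3 = (12.6 − 3.5)/2 = 4.55 m; q_3 = 0.91 × 0.85 × 4.55 = 3.519 m³/s
Stations 1, 4 contribute zero (depth or velocity is 0).
Q = Σ qᵢ = 4.656 m³/s

4.66 m³/s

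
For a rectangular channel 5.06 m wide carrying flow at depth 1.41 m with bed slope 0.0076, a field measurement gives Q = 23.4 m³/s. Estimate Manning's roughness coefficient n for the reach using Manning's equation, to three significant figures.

0.0249

A = b·y = 5.06 × 1.41 = 7.135 m²
P = b + 2y = 5.06 + 2×1.41 = 7.880 m
R = A/P = 7.135/7.880 = 0.9054 m
n = (1/Q)·A·R^(2/3)·S^(1/2) = (1/23.4) × 7.135 × 0.9359 × 0.08718 = 0.02488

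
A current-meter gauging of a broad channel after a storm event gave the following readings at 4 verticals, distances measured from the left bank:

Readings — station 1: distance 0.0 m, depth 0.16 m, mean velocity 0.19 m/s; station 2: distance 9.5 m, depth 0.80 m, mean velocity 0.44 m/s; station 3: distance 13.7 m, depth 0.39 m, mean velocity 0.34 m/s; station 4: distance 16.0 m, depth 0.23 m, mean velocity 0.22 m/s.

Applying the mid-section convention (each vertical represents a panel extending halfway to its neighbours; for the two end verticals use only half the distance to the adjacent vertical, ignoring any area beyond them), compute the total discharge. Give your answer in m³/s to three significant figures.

3.04 m³/s

w_1 = (9.5 − 0.0)/2 = 4.75 m; q_1 = 0.19 × 0.16 × 4.75 = 0.1444 m³/s
w_2 = (13.7 − 0.0)/2 = 6.85 m; q_2 = 0.44 × 0.80 × 6.85 = 2.411 m³/s
w_3 = (16.0 − 9.5)/2 = 3.25 m; q_3 = 0.34 × 0.39 × 3.25 = 0.4310 m³/s
w_4 = (16.0 − 13.7)/2 = 1.15 m; q_4 = 0.22 × 0.23 × 1.15 = 0.05819 m³/s
Q = Σ qᵢ = 3.045 m³/s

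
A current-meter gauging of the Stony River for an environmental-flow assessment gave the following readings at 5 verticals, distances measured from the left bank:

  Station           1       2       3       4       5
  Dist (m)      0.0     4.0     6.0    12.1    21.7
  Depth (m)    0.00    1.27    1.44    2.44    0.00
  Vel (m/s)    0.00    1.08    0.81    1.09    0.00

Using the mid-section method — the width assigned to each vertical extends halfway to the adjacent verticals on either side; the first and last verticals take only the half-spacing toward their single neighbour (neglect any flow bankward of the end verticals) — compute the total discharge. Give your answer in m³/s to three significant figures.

w_2 = (6.0 − 0.0)/2 = 3 m; q_2 = 1.08 × 1.27 × 3 = 4.115 m³/s
w_3 = (12.1 − 4.0)/2 = 4.05 m; q_3 = 0.81 × 1.44 × 4.05 = 4.724 m³/s
w_4 = (21.7 − 6.0)/2 = 7.85 m; q_4 = 1.09 × 2.44 × 7.85 = 20.88 m³/s
Stations 1, 5 contribute zero (depth or velocity is 0).
Q = Σ qᵢ = 29.72 m³/s

29.7 m³/s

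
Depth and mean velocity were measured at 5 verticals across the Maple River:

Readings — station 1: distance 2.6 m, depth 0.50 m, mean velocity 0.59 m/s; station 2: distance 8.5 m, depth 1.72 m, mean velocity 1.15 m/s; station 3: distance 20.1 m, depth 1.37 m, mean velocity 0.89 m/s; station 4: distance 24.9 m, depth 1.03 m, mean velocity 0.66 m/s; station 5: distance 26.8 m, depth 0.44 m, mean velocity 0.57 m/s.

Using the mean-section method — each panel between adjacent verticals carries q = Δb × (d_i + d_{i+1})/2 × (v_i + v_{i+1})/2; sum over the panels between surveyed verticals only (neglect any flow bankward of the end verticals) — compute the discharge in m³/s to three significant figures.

29.3 m³/s

Panel 1-2: Δb = 5.9 m, d̄ = (0.50+1.72)/2 = 1.11, v̄ = (0.59+1.15)/2 = 0.87 → q = 5.9×1.11×0.87 = 5.698 m³/s
Panel 2-3: Δb = 11.6 m, d̄ = (1.72+1.37)/2 = 1.545, v̄ = (1.15+0.89)/2 = 1.02 → q = 11.6×1.545×1.02 = 18.28 m³/s
Panel 3-4: Δb = 4.8 m, d̄ = (1.37+1.03)/2 = 1.2, v̄ = (0.89+0.66)/2 = 0.775 → q = 4.8×1.2×0.775 = 4.464 m³/s
Panel 4-5: Δb = 1.9 m, d̄ = (1.03+0.44)/2 = 0.735, v̄ = (0.66+0.57)/2 = 0.615 → q = 1.9×0.735×0.615 = 0.8588 m³/s
Q = Σ q = 29.30 m³/s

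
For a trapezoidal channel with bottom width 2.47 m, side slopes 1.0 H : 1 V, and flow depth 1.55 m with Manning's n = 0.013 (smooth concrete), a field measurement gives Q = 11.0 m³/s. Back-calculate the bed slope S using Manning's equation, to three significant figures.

0.000598

A = (b + z·y)·y = (2.47 + 1.0×1.55)×1.55 = 6.231 m²
P = b + 2y√(1+z²) = 2.47 + 2×1.55×√(1+1.0²) = 6.854 m
R = A/P = 6.231/6.854 = 0.9091 m
S = (Q·n / (1·A·R^(2/3)))² = (11.0×0.013 / (1×6.231×0.9384))² = 0.0005981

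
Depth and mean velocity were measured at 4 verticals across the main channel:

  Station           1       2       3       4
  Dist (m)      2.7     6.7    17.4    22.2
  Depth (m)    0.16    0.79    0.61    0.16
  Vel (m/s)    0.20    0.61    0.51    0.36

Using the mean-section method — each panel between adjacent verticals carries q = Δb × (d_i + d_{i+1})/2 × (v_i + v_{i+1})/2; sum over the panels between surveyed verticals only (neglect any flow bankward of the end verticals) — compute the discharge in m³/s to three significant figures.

5.77 m³/s

Panel 1-2: Δb = 4 m, d̄ = (0.16+0.79)/2 = 0.475, v̄ = (0.20+0.61)/2 = 0.405 → q = 4×0.475×0.405 = 0.7695 m³/s
Panel 2-3: Δb = 10.7 m, d̄ = (0.79+0.61)/2 = 0.7, v̄ = (0.61+0.51)/2 = 0.56 → q = 10.7×0.7×0.56 = 4.194 m³/s
Panel 3-4: Δb = 4.8 m, d̄ = (0.61+0.16)/2 = 0.385, v̄ = (0.51+0.36)/2 = 0.435 → q = 4.8×0.385×0.435 = 0.8039 m³/s
Q = Σ q = 5.768 m³/s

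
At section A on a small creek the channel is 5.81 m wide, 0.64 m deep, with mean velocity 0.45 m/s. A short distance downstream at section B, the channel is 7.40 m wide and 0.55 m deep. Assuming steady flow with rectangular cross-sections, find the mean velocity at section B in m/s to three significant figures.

Q = A₁V₁ = (5.81×0.64) × 0.45 = 1.673 m³/s
A₂ = 7.40 × 0.55 = 4.070 m²
V₂ = Q/A₂ = 1.673/4.070 = 0.4111 m/s

0.411 m/s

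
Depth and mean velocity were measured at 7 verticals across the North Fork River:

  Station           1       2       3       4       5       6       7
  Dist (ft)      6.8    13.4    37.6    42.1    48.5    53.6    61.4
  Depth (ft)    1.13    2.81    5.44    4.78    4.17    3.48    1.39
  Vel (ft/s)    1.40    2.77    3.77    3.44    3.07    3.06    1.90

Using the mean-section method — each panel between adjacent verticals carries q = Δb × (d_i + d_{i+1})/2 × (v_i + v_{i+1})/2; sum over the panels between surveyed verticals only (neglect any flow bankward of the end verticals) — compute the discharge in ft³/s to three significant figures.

Panel 1-2: Δb = 6.6 ft, d̄ = (1.13+2.81)/2 = 1.97, v̄ = (1.40+2.77)/2 = 2.085 → q = 6.6×1.97×2.085 = 27.11 ft³/s
Panel 2-3: Δb = 24.2 ft, d̄ = (2.81+5.44)/2 = 4.125, v̄ = (2.77+3.77)/2 = 3.27 → q = 24.2×4.125×3.27 = 326.4 ft³/s
Panel 3-4: Δb = 4.5 ft, d̄ = (5.44+4.78)/2 = 5.11, v̄ = (3.77+3.44)/2 = 3.605 → q = 4.5×5.11×3.605 = 82.90 ft³/s
Panel 4-5: Δb = 6.4 ft, d̄ = (4.78+4.17)/2 = 4.475, v̄ = (3.44+3.07)/2 = 3.255 → q = 6.4×4.475×3.255 = 93.22 ft³/s
Panel 5-6: Δb = 5.1 ft, d̄ = (4.17+3.48)/2 = 3.825, v̄ = (3.07+3.06)/2 = 3.065 → q = 5.1×3.825×3.065 = 59.79 ft³/s
Panel 6-7: Δb = 7.8 ft, d̄ = (3.48+1.39)/2 = 2.435, v̄ = (3.06+1.90)/2 = 2.48 → q = 7.8×2.435×2.48 = 47.10 ft³/s
Q = Σ q = 636.6 ft³/s

637 ft³/s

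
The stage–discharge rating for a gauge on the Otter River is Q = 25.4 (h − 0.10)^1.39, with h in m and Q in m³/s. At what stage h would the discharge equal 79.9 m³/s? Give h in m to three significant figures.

h − h₀ = (Q/C)^(1/b) = (79.9/25.4)^(1/1.39) = 2.281 m
h = 0.10 + 2.281 = 2.381 m

2.38 m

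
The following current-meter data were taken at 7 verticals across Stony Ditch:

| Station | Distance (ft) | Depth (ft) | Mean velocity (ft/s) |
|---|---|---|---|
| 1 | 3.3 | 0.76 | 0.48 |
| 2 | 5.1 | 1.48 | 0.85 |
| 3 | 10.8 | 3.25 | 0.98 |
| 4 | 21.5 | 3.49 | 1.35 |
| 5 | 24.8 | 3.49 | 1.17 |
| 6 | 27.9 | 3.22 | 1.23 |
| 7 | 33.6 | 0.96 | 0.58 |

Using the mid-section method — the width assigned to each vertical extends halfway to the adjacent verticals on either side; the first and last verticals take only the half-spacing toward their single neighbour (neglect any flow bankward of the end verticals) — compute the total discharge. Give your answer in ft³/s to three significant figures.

96.2 ft³/s

w_1 = (5.1 − 3.3)/2 = 0.9 ft; q_1 = 0.48 × 0.76 × 0.9 = 0.3283 ft³/s
w_2 = (10.8 − 3.3)/2 = 3.75 ft; q_2 = 0.85 × 1.48 × 3.75 = 4.718 ft³/s
w_3 = (21.5 − 5.1)/2 = 8.2 ft; q_3 = 0.98 × 3.25 × 8.2 = 26.12 ft³/s
w_4 = (24.8 − 10.8)/2 = 7 ft; q_4 = 1.35 × 3.49 × 7 = 32.98 ft³/s
w_5 = (27.9 − 21.5)/2 = 3.2 ft; q_5 = 1.17 × 3.49 × 3.2 = 13.07 ft³/s
w_6 = (33.6 − 24.8)/2 = 4.4 ft; q_6 = 1.23 × 3.22 × 4.4 = 17.43 ft³/s
w_7 = (33.6 − 27.9)/2 = 2.85 ft; q_7 = 0.58 × 0.96 × 2.85 = 1.587 ft³/s
Q = Σ qᵢ = 96.22 ft³/s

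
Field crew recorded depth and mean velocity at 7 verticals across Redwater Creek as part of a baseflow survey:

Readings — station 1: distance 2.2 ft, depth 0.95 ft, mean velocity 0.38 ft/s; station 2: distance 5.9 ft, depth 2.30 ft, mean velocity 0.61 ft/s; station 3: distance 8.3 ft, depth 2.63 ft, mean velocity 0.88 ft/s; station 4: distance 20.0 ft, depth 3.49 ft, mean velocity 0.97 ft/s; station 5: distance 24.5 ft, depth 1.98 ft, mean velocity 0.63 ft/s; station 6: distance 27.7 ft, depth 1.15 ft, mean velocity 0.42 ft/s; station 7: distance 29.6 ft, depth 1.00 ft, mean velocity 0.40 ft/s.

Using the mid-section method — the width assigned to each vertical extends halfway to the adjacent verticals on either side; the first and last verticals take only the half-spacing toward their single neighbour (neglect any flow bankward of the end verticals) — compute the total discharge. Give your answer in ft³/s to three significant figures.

55.1 ft³/s

w_1 = (5.9 − 2.2)/2 = 1.85 ft; q_1 = 0.38 × 0.95 × 1.85 = 0.6679 ft³/s
w_2 = (8.3 − 2.2)/2 = 3.05 ft; q_2 = 0.61 × 2.30 × 3.05 = 4.279 ft³/s
w_3 = (20.0 − 5.9)/2 = 7.05 ft; q_3 = 0.88 × 2.63 × 7.05 = 16.32 ft³/s
w_4 = (24.5 − 8.3)/2 = 8.1 ft; q_4 = 0.97 × 3.49 × 8.1 = 27.42 ft³/s
w_5 = (27.7 − 20.0)/2 = 3.85 ft; q_5 = 0.63 × 1.98 × 3.85 = 4.802 ft³/s
w_6 = (29.6 − 24.5)/2 = 2.55 ft; q_6 = 0.42 × 1.15 × 2.55 = 1.232 ft³/s
w_7 = (29.6 − 27.7)/2 = 0.95 ft; q_7 = 0.40 × 1.00 × 0.95 = 0.3800 ft³/s
Q = Σ qᵢ = 55.10 ft³/s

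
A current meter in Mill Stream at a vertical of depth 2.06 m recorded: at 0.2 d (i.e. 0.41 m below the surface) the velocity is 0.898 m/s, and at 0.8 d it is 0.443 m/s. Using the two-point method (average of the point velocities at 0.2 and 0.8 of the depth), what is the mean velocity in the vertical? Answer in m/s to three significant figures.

v̄ = (0.898 + 0.443) / 2 = 0.6705 m/s

0.671 m/s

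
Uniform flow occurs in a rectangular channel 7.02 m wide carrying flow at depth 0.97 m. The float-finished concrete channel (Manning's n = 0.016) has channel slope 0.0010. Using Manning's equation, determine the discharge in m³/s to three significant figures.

A = b·y = 7.02 × 0.97 = 6.809 m²
P = b + 2y = 7.02 + 2×0.97 = 8.960 m
R = A/P = 6.809/8.960 = 0.7600 m
Q = (1/n)·A·R^(2/3)·S^(1/2) = (1/0.016) × 6.809 × 0.7600^(2/3) × 0.0010^(1/2) = 11.21 m³/s

11.2 m³/s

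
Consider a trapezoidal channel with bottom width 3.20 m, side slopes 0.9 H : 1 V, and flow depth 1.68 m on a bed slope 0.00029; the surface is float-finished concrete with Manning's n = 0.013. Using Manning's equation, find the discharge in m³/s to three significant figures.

10.5 m³/s

A = (b + z·y)·y = (3.20 + 0.9×1.68)×1.68 = 7.916 m²
P = b + 2y√(1+z²) = 3.20 + 2×1.68×√(1+0.9²) = 7.720 m
R = A/P = 7.916/7.720 = 1.025 m
Q = (1/n)·A·R^(2/3)·S^(1/2) = (1/0.013) × 7.916 × 1.025^(2/3) × 0.00029^(1/2) = 10.54 m³/s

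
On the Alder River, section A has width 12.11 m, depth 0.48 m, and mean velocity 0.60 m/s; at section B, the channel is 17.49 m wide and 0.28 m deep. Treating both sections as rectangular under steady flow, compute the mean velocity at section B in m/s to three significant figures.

0.712 m/s

Q = A₁V₁ = (12.11×0.48) × 0.60 = 3.488 m³/s
A₂ = 17.49 × 0.28 = 4.897 m²
V₂ = Q/A₂ = 3.488/4.897 = 0.7122 m/s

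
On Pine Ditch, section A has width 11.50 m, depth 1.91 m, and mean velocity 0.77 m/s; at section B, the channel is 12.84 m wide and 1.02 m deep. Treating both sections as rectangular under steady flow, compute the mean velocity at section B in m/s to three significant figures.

Q = A₁V₁ = (11.50×1.91) × 0.77 = 16.91 m³/s
A₂ = 12.84 × 1.02 = 13.10 m²
V₂ = Q/A₂ = 16.91/13.10 = 1.291 m/s

1.29 m/s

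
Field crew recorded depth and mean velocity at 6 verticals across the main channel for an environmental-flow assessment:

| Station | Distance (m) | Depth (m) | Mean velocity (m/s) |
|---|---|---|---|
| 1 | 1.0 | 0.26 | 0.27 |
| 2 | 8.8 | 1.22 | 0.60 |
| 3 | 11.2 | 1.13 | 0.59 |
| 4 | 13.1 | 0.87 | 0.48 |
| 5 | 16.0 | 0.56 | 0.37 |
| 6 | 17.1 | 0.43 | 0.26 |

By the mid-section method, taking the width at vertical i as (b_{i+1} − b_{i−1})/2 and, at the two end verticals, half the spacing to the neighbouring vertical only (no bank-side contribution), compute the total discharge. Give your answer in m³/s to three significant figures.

6.92 m³/s

w_1 = (8.8 − 1.0)/2 = 3.9 m; q_1 = 0.27 × 0.26 × 3.9 = 0.2738 m³/s
w_2 = (11.2 − 1.0)/2 = 5.1 m; q_2 = 0.60 × 1.22 × 5.1 = 3.733 m³/s
w_3 = (13.1 − 8.8)/2 = 2.15 m; q_3 = 0.59 × 1.13 × 2.15 = 1.433 m³/s
w_4 = (16.0 − 11.2)/2 = 2.4 m; q_4 = 0.48 × 0.87 × 2.4 = 1.002 m³/s
w_5 = (17.1 − 13.1)/2 = 2 m; q_5 = 0.37 × 0.56 × 2 = 0.4144 m³/s
w_6 = (17.1 − 16.0)/2 = 0.55 m; q_6 = 0.26 × 0.43 × 0.55 = 0.06149 m³/s
Q = Σ qᵢ = 6.919 m³/s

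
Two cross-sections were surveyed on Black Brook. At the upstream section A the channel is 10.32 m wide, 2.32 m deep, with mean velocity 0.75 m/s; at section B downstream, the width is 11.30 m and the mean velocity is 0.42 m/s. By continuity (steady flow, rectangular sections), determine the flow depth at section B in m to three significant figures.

Q = A₁V₁ = (10.32×2.32) × 0.75 = 17.96 m³/s
d₂ = Q/(b₂ V₂) = 17.96/(11.30×0.42) = 3.784 m

3.78 m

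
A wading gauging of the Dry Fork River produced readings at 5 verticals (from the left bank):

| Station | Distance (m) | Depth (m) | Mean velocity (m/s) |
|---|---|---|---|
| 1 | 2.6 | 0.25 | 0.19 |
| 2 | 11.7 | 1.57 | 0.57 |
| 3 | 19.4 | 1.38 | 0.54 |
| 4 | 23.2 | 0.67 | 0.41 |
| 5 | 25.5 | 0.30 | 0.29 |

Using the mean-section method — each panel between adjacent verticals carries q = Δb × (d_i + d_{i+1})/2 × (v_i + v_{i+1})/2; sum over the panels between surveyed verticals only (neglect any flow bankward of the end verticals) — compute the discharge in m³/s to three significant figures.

11.7 m³/s

Panel 1-2: Δb = 9.1 m, d̄ = (0.25+1.57)/2 = 0.91, v̄ = (0.19+0.57)/2 = 0.38 → q = 9.1×0.91×0.38 = 3.147 m³/s
Panel 2-3: Δb = 7.7 m, d̄ = (1.57+1.38)/2 = 1.475, v̄ = (0.57+0.54)/2 = 0.555 → q = 7.7×1.475×0.555 = 6.303 m³/s
Panel 3-4: Δb = 3.8 m, d̄ = (1.38+0.67)/2 = 1.025, v̄ = (0.54+0.41)/2 = 0.475 → q = 3.8×1.025×0.475 = 1.850 m³/s
Panel 4-5: Δb = 2.3 m, d̄ = (0.67+0.30)/2 = 0.485, v̄ = (0.41+0.29)/2 = 0.35 → q = 2.3×0.485×0.35 = 0.3904 m³/s
Q = Σ q = 11.69 m³/s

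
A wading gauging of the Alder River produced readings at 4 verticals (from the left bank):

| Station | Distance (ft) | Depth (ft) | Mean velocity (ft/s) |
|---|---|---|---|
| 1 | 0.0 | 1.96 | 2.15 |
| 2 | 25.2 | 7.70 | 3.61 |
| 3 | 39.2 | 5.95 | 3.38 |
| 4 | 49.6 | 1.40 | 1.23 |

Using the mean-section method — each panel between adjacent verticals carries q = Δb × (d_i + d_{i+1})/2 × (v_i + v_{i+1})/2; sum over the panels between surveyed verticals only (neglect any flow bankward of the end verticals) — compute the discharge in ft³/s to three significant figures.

Panel 1-2: Δb = 25.2 ft, d̄ = (1.96+7.70)/2 = 4.83, v̄ = (2.15+3.61)/2 = 2.88 → q = 25.2×4.83×2.88 = 350.5 ft³/s
Panel 2-3: Δb = 14 ft, d̄ = (7.70+5.95)/2 = 6.825, v̄ = (3.61+3.38)/2 = 3.495 → q = 14×6.825×3.495 = 333.9 ft³/s
Panel 3-4: Δb = 10.4 ft, d̄ = (5.95+1.40)/2 = 3.675, v̄ = (3.38+1.23)/2 = 2.305 → q = 10.4×3.675×2.305 = 88.10 ft³/s
Q = Σ q = 772.6 ft³/s

773 ft³/s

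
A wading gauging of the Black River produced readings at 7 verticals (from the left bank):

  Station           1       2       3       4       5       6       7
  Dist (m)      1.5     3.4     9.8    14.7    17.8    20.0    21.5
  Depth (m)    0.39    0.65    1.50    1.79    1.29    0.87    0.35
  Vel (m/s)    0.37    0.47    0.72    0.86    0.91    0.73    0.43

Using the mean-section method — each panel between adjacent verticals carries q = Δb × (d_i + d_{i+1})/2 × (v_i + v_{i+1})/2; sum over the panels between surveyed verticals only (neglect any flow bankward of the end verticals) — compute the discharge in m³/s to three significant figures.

17.6 m³/s

Panel 1-2: Δb = 1.9 m, d̄ = (0.39+0.65)/2 = 0.52, v̄ = (0.37+0.47)/2 = 0.42 → q = 1.9×0.52×0.42 = 0.4150 m³/s
Panel 2-3: Δb = 6.4 m, d̄ = (0.65+1.50)/2 = 1.075, v̄ = (0.47+0.72)/2 = 0.595 → q = 6.4×1.075×0.595 = 4.094 m³/s
Panel 3-4: Δb = 4.9 m, d̄ = (1.50+1.79)/2 = 1.645, v̄ = (0.72+0.86)/2 = 0.79 → q = 4.9×1.645×0.79 = 6.368 m³/s
Panel 4-5: Δb = 3.1 m, d̄ = (1.79+1.29)/2 = 1.54, v̄ = (0.86+0.91)/2 = 0.885 → q = 3.1×1.54×0.885 = 4.225 m³/s
Panel 5-6: Δb = 2.2 m, d̄ = (1.29+0.87)/2 = 1.08, v̄ = (0.91+0.73)/2 = 0.82 → q = 2.2×1.08×0.82 = 1.948 m³/s
Panel 6-7: Δb = 1.5 m, d̄ = (0.87+0.35)/2 = 0.61, v̄ = (0.73+0.43)/2 = 0.58 → q = 1.5×0.61×0.58 = 0.5307 m³/s
Q = Σ q = 17.58 m³/s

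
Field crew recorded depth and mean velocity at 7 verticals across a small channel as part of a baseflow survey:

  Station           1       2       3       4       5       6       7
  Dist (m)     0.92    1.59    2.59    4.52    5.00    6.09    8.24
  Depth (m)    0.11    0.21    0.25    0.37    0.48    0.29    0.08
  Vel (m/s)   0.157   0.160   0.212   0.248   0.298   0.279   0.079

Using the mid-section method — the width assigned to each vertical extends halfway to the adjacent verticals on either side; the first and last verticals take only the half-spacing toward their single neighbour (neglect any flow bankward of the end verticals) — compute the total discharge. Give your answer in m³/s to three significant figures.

w_1 = (1.59 − 0.92)/2 = 0.335 m; q_1 = 0.157 × 0.11 × 0.335 = 0.005785 m³/s
w_2 = (2.59 − 0.92)/2 = 0.835 m; q_2 = 0.160 × 0.21 × 0.835 = 0.02806 m³/s
w_3 = (4.52 − 1.59)/2 = 1.465 m; q_3 = 0.212 × 0.25 × 1.465 = 0.07765 m³/s
w_4 = (5.00 − 2.59)/2 = 1.205 m; q_4 = 0.248 × 0.37 × 1.205 = 0.1106 m³/s
w_5 = (6.09 − 4.52)/2 = 0.785 m; q_5 = 0.298 × 0.48 × 0.785 = 0.1123 m³/s
w_6 = (8.24 − 5.00)/2 = 1.62 m; q_6 = 0.279 × 0.29 × 1.62 = 0.1311 m³/s
w_7 = (8.24 − 6.09)/2 = 1.075 m; q_7 = 0.079 × 0.08 × 1.075 = 0.006794 m³/s
Q = Σ qᵢ = 0.4722 m³/s

0.472 m³/s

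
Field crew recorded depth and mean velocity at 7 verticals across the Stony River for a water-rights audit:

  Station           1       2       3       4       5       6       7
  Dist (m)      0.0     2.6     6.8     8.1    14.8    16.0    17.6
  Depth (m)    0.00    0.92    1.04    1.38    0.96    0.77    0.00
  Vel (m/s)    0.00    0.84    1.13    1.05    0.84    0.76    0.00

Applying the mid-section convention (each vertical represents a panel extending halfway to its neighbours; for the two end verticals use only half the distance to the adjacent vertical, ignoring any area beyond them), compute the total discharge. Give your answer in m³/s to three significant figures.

15.7 m³/s

w_2 = (6.8 − 0.0)/2 = 3.4 m; q_2 = 0.84 × 0.92 × 3.4 = 2.628 m³/s
w_3 = (8.1 − 2.6)/2 = 2.75 m; q_3 = 1.13 × 1.04 × 2.75 = 3.232 m³/s
w_4 = (14.8 − 6.8)/2 = 4 m; q_4 = 1.05 × 1.38 × 4 = 5.796 m³/s
w_5 = (16.0 − 8.1)/2 = 3.95 m; q_5 = 0.84 × 0.96 × 3.95 = 3.185 m³/s
w_6 = (17.6 − 14.8)/2 = 1.4 m; q_6 = 0.76 × 0.77 × 1.4 = 0.8193 m³/s
Stations 1, 7 contribute zero (depth or velocity is 0).
Q = Σ qᵢ = 15.66 m³/s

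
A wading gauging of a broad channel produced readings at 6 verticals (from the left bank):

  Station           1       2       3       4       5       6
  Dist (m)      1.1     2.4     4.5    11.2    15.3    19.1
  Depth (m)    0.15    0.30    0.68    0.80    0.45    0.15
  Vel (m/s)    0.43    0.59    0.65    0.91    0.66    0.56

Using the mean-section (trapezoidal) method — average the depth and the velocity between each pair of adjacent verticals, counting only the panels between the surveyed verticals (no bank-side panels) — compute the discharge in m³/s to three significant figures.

7.36 m³/s

Panel 1-2: Δb = 1.3 m, d̄ = (0.15+0.30)/2 = 0.225, v̄ = (0.43+0.59)/2 = 0.51 → q = 1.3×0.225×0.51 = 0.1492 m³/s
Panel 2-3: Δb = 2.1 m, d̄ = (0.30+0.68)/2 = 0.49, v̄ = (0.59+0.65)/2 = 0.62 → q = 2.1×0.49×0.62 = 0.6380 m³/s
Panel 3-4: Δb = 6.7 m, d̄ = (0.68+0.80)/2 = 0.74, v̄ = (0.65+0.91)/2 = 0.78 → q = 6.7×0.74×0.78 = 3.867 m³/s
Panel 4-5: Δb = 4.1 m, d̄ = (0.80+0.45)/2 = 0.625, v̄ = (0.91+0.66)/2 = 0.785 → q = 4.1×0.625×0.785 = 2.012 m³/s
Panel 5-6: Δb = 3.8 m, d̄ = (0.45+0.15)/2 = 0.3, v̄ = (0.66+0.56)/2 = 0.61 → q = 3.8×0.3×0.61 = 0.6954 m³/s
Q = Σ q = 7.361 m³/s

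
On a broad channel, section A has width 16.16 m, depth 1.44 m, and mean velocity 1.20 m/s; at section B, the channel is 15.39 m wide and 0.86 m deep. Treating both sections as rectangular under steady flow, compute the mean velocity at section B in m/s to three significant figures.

Q = A₁V₁ = (16.16×1.44) × 1.20 = 27.92 m³/s
A₂ = 15.39 × 0.86 = 13.24 m²
V₂ = Q/A₂ = 27.92/13.24 = 2.110 m/s

2.11 m/s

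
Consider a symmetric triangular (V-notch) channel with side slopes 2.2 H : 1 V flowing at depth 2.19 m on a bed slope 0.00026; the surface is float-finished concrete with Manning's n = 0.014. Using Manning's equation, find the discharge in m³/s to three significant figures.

A = z·y² = 2.2×2.19² = 10.55 m²
P = 2y√(1+z²) = 2×2.19×√(1+2.2²) = 10.58 m
R = A/P = 10.55/10.58 = 0.9969 m
Q = (1/n)·A·R^(2/3)·S^(1/2) = (1/0.014) × 10.55 × 0.9969^(2/3) × 0.00026^(1/2) = 12.13 m³/s

12.1 m³/s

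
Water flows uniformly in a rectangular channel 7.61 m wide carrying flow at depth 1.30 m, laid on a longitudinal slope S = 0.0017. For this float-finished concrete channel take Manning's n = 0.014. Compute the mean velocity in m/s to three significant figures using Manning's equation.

2.88 m/s

A = b·y = 7.61 × 1.30 = 9.893 m²
P = b + 2y = 7.61 + 2×1.30 = 10.21 m
R = A/P = 9.893/10.21 = 0.9690 m
Q = (1/n)·A·R^(2/3)·S^(1/2) = (1/0.014) × 9.893 × 0.9690^(2/3) × 0.0017^(1/2) = 28.53 m³/s
V = Q/A = 28.53/9.893 = 2.884 m/s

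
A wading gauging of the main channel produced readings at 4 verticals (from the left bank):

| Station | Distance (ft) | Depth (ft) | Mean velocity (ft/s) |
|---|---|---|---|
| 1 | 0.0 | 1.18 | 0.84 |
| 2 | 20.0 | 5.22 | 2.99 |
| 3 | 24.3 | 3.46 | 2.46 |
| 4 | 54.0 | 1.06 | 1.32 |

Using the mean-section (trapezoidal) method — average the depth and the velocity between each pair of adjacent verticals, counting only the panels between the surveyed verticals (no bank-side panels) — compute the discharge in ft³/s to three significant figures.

300 ft³/s

Panel 1-2: Δb = 20 ft, d̄ = (1.18+5.22)/2 = 3.2, v̄ = (0.84+2.99)/2 = 1.915 → q = 20×3.2×1.915 = 122.6 ft³/s
Panel 2-3: Δb = 4.3 ft, d̄ = (5.22+3.46)/2 = 4.34, v̄ = (2.99+2.46)/2 = 2.725 → q = 4.3×4.34×2.725 = 50.85 ft³/s
Panel 3-4: Δb = 29.7 ft, d̄ = (3.46+1.06)/2 = 2.26, v̄ = (2.46+1.32)/2 = 1.89 → q = 29.7×2.26×1.89 = 126.9 ft³/s
Q = Σ q = 300.3 ft³/s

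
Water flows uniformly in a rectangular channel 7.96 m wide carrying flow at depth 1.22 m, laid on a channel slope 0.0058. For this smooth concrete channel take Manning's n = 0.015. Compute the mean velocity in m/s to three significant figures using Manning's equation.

A = b·y = 7.96 × 1.22 = 9.711 m²
P = b + 2y = 7.96 + 2×1.22 = 10.40 m
R = A/P = 9.711/10.40 = 0.9338 m
Q = (1/n)·A·R^(2/3)·S^(1/2) = (1/0.015) × 9.711 × 0.9338^(2/3) × 0.0058^(1/2) = 47.10 m³/s
V = Q/A = 47.10/9.711 = 4.850 m/s

4.85 m/s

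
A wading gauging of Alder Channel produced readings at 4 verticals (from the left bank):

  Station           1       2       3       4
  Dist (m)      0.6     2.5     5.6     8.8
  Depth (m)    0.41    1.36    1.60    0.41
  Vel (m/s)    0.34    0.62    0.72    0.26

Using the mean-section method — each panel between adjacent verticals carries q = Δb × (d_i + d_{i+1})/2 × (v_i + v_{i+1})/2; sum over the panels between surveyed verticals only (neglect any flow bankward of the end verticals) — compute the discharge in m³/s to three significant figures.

Panel 1-2: Δb = 1.9 m, d̄ = (0.41+1.36)/2 = 0.885, v̄ = (0.34+0.62)/2 = 0.48 → q = 1.9×0.885×0.48 = 0.8071 m³/s
Panel 2-3: Δb = 3.1 m, d̄ = (1.36+1.60)/2 = 1.48, v̄ = (0.62+0.72)/2 = 0.67 → q = 3.1×1.48×0.67 = 3.074 m³/s
Panel 3-4: Δb = 3.2 m, d̄ = (1.60+0.41)/2 = 1.005, v̄ = (0.72+0.26)/2 = 0.49 → q = 3.2×1.005×0.49 = 1.576 m³/s
Q = Σ q = 5.457 m³/s

5.46 m³/s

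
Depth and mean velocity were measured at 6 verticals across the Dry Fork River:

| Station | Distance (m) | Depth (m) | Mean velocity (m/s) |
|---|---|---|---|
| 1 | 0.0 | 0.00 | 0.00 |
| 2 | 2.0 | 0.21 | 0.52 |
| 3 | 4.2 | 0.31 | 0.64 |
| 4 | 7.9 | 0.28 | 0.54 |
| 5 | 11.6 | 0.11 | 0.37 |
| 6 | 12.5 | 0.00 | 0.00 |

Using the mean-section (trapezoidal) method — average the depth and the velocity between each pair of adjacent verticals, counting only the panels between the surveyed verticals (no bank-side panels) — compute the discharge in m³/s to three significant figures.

1.37 m³/s

Panel 1-2: Δb = 2 m, d̄ = (0.00+0.21)/2 = 0.105, v̄ = (0.00+0.52)/2 = 0.26 → q = 2×0.105×0.26 = 0.05460 m³/s
Panel 2-3: Δb = 2.2 m, d̄ = (0.21+0.31)/2 = 0.26, v̄ = (0.52+0.64)/2 = 0.58 → q = 2.2×0.26×0.58 = 0.3318 m³/s
Panel 3-4: Δb = 3.7 m, d̄ = (0.31+0.28)/2 = 0.295, v̄ = (0.64+0.54)/2 = 0.59 → q = 3.7×0.295×0.59 = 0.6440 m³/s
Panel 4-5: Δb = 3.7 m, d̄ = (0.28+0.11)/2 = 0.195, v̄ = (0.54+0.37)/2 = 0.455 → q = 3.7×0.195×0.455 = 0.3283 m³/s
Panel 5-6: Δb = 0.9 m, d̄ = (0.11+0.00)/2 = 0.055, v̄ = (0.37+0.00)/2 = 0.185 → q = 0.9×0.055×0.185 = 0.009158 m³/s
Q = Σ q = 1.368 m³/s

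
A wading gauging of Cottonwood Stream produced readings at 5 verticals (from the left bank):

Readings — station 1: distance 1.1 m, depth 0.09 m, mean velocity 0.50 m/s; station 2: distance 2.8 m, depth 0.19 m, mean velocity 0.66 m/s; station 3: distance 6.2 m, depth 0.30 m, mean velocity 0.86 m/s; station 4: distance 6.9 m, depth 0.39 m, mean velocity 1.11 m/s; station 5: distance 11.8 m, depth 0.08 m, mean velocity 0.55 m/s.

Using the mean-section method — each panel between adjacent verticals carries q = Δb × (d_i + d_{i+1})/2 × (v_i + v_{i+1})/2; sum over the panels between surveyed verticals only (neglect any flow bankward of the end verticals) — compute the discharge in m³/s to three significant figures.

Panel 1-2: Δb = 1.7 m, d̄ = (0.09+0.19)/2 = 0.14, v̄ = (0.50+0.66)/2 = 0.58 → q = 1.7×0.14×0.58 = 0.1380 m³/s
Panel 2-3: Δb = 3.4 m, d̄ = (0.19+0.30)/2 = 0.245, v̄ = (0.66+0.86)/2 = 0.76 → q = 3.4×0.245×0.76 = 0.6331 m³/s
Panel 3-4: Δb = 0.7 m, d̄ = (0.30+0.39)/2 = 0.345, v̄ = (0.86+1.11)/2 = 0.985 → q = 0.7×0.345×0.985 = 0.2379 m³/s
Panel 4-5: Δb = 4.9 m, d̄ = (0.39+0.08)/2 = 0.235, v̄ = (1.11+0.55)/2 = 0.83 → q = 4.9×0.235×0.83 = 0.9557 m³/s
Q = Σ q = 1.965 m³/s

1.96 m³/s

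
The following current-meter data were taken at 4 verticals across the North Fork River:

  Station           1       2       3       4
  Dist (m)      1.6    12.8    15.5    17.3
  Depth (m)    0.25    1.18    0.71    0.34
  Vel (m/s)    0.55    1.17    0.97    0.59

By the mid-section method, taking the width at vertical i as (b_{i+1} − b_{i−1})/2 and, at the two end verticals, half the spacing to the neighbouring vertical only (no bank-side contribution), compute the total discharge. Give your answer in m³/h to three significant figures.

w_1 = (12.8 − 1.6)/2 = 5.6 m; q_1 = 0.55 × 0.25 × 5.6 = 0.7700 m³/s
w_2 = (15.5 − 1.6)/2 = 6.95 m; q_2 = 1.17 × 1.18 × 6.95 = 9.595 m³/s
w_3 = (17.3 − 12.8)/2 = 2.25 m; q_3 = 0.97 × 0.71 × 2.25 = 1.550 m³/s
w_4 = (17.3 − 15.5)/2 = 0.9 m; q_4 = 0.59 × 0.34 × 0.9 = 0.1805 m³/s
Q = Σ qᵢ = 12.10 m³/s
= 12.10 × 3600 = 43540 m³/h

43500 m³/h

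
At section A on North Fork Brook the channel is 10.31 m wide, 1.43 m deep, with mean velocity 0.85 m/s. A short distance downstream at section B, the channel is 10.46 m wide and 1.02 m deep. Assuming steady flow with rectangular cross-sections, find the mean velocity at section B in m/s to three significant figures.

1.17 m/s

Q = A₁V₁ = (10.31×1.43) × 0.85 = 12.53 m³/s
A₂ = 10.46 × 1.02 = 10.67 m²
V₂ = Q/A₂ = 12.53/10.67 = 1.175 m/s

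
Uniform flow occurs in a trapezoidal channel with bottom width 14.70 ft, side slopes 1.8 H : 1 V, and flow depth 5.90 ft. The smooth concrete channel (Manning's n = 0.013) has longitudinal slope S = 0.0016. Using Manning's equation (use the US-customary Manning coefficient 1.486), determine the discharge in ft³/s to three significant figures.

A = (b + z·y)·y = (14.70 + 1.8×5.90)×5.90 = 149.4 ft²
P = b + 2y√(1+z²) = 14.70 + 2×5.90×√(1+1.8²) = 39.00 ft
R = A/P = 149.4/39.00 = 3.831 ft
Q = (1.486/n)·A·R^(2/3)·S^(1/2) = (1.486/0.013) × 149.4 × 3.831^(2/3) × 0.0016^(1/2) = 1672 ft³/s

1670 ft³/s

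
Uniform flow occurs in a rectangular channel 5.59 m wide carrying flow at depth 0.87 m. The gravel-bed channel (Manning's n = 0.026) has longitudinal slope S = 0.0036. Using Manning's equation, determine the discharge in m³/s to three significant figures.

A = b·y = 5.59 × 0.87 = 4.863 m²
P = b + 2y = 5.59 + 2×0.87 = 7.330 m
R = A/P = 4.863/7.330 = 0.6635 m
Q = (1/n)·A·R^(2/3)·S^(1/2) = (1/0.026) × 4.863 × 0.6635^(2/3) × 0.0036^(1/2) = 8.537 m³/s

8.54 m³/s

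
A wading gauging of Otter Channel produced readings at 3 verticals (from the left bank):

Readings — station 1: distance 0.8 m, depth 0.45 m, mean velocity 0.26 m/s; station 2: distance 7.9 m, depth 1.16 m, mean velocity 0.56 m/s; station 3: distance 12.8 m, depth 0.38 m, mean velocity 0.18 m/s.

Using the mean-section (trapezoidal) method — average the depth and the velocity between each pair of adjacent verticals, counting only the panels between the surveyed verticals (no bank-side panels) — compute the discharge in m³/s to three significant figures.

Panel 1-2: Δb = 7.1 m, d̄ = (0.45+1.16)/2 = 0.805, v̄ = (0.26+0.56)/2 = 0.41 → q = 7.1×0.805×0.41 = 2.343 m³/s
Panel 2-3: Δb = 4.9 m, d̄ = (1.16+0.38)/2 = 0.77, v̄ = (0.56+0.18)/2 = 0.37 → q = 4.9×0.77×0.37 = 1.396 m³/s
Q = Σ q = 3.739 m³/s

3.74 m³/s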